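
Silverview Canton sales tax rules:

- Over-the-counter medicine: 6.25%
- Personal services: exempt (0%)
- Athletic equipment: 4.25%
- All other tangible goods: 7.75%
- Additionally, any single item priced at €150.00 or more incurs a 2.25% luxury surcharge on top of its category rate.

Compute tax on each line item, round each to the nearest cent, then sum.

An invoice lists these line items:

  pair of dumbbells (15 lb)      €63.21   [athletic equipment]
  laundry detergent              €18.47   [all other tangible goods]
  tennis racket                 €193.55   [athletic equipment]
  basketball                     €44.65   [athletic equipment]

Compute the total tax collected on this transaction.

€18.60

Pair of dumbbells (15 lb) €63.21: athletic equipment → 4.25% → €2.69
Laundry detergent €18.47: all other tangible goods → 7.75% → €1.43
Tennis racket €193.55: athletic equipment → 4.25% + 2.25% surcharge = 6.5% → €12.58
Basketball €44.65: athletic equipment → 4.25% → €1.90
Total tax = €2.69 + €1.43 + €12.58 + €1.90 = €18.60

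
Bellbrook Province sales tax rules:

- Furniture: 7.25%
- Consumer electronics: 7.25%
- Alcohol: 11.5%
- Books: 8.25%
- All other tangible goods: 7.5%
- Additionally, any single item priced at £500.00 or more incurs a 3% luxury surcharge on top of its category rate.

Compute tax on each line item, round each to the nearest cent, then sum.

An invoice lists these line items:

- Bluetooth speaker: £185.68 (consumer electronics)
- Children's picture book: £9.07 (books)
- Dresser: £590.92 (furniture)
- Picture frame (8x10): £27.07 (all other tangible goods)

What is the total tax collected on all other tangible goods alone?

£2.03

Picture frame (8x10) £27.07: all other tangible goods → 7.5% → £2.03
Tax on all other tangible goods = £2.03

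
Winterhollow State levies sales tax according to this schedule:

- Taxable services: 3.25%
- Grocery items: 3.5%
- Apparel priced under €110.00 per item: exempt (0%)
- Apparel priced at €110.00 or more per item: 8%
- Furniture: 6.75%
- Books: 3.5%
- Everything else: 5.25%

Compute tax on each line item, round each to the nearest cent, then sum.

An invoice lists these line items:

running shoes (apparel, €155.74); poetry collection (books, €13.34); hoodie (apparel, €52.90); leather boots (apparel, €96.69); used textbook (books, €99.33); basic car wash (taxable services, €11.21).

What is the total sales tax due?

Running shoes €155.74: apparel, €110.00 or more → 8% → €12.46
Poetry collection €13.34: books → 3.5% → €0.47
Hoodie €52.90: apparel, under €110.00 → 0% → €0.00
Leather boots €96.69: apparel, under €110.00 → 0% → €0.00
Used textbook €99.33: books → 3.5% → €3.48
Basic car wash €11.21: taxable services → 3.25% → €0.36
Total tax = €12.46 + €0.47 + €3.48 + €0.36 = €16.77

€16.77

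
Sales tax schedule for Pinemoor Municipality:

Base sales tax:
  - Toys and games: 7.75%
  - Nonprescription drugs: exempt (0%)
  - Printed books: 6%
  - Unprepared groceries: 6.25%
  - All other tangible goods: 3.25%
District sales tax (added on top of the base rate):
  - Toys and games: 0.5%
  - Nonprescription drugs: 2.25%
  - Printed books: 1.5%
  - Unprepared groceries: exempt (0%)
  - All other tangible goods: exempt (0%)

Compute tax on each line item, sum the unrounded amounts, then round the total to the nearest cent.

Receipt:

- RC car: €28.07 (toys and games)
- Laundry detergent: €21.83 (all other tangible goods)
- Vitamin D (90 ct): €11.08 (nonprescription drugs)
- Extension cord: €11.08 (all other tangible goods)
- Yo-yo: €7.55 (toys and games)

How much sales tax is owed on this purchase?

€4.26

RC car €28.07: toys and games → 7.75% + 0.5% district = 8.25% → €2.315775
Laundry detergent €21.83: all other tangible goods → 3.25% + 0% district = 3.25% → €0.709475
Vitamin D (90 ct) €11.08: nonprescription drugs → 0% + 2.25% district = 2.25% → €0.2493
Extension cord €11.08: all other tangible goods → 3.25% + 0% district = 3.25% → €0.3601
Yo-yo €7.55: toys and games → 7.75% + 0.5% district = 8.25% → €0.622875
Unrounded tax sum = €4.257525 → €4.26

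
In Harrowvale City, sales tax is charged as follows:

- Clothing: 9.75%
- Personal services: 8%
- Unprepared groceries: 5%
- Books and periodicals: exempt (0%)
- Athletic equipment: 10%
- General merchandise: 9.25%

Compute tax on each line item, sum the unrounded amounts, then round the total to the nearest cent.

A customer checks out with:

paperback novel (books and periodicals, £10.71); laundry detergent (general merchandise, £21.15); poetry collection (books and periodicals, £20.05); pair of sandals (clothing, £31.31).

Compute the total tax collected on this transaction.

£5.01

Paperback novel £10.71: books and periodicals → 0% → £0.00
Laundry detergent £21.15: general merchandise → 9.25% → £1.956375
Poetry collection £20.05: books and periodicals → 0% → £0.00
Pair of sandals £31.31: clothing → 9.75% → £3.052725
Unrounded tax sum = £5.0091 → £5.01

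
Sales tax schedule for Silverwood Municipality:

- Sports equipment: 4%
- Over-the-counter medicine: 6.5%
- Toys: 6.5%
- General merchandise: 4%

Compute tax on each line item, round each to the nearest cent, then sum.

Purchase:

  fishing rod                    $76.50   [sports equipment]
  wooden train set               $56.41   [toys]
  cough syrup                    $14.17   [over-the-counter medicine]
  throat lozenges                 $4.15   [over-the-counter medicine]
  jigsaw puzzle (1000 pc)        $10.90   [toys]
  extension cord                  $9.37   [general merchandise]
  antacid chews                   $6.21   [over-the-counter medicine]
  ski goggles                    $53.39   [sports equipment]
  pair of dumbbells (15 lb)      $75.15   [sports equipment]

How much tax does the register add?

Fishing rod $76.50: sports equipment → 4% → $3.06
Wooden train set $56.41: toys → 6.5% → $3.67
Cough syrup $14.17: over-the-counter medicine → 6.5% → $0.92
Throat lozenges $4.15: over-the-counter medicine → 6.5% → $0.27
Jigsaw puzzle (1000 pc) $10.90: toys → 6.5% → $0.71
Extension cord $9.37: general merchandise → 4% → $0.37
Antacid chews $6.21: over-the-counter medicine → 6.5% → $0.40
Ski goggles $53.39: sports equipment → 4% → $2.14
Pair of dumbbells (15 lb) $75.15: sports equipment → 4% → $3.01
Total tax = $3.06 + $3.67 + $0.92 + $0.27 + $0.71 + $0.37 + $0.40 + $2.14 + $3.01 = $14.55

$14.55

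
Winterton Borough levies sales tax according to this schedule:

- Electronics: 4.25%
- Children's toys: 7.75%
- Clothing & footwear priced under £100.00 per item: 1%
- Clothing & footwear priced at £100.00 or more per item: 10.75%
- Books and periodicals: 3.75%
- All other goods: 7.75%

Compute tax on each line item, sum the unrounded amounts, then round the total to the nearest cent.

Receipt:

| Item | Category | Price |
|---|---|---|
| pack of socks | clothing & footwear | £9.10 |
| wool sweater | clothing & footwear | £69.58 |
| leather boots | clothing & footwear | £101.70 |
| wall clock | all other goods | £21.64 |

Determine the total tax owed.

Pack of socks £9.10: clothing & footwear, under £100.00 → 1% → £0.091
Wool sweater £69.58: clothing & footwear, under £100.00 → 1% → £0.6958
Leather boots £101.70: clothing & footwear, £100.00 or more → 10.75% → £10.93275
Wall clock £21.64: all other goods → 7.75% → £1.6771
Unrounded tax sum = £13.39665 → £13.40

£13.40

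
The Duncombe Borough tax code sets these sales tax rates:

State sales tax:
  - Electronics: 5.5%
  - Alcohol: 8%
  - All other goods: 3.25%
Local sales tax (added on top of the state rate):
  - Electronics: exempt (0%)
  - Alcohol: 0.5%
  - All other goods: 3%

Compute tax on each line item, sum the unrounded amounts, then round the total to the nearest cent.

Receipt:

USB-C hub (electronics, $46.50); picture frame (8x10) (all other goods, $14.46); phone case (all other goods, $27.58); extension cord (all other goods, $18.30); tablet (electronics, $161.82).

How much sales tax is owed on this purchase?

USB-C hub $46.50: electronics → 5.5% + 0% local = 5.5% → $2.5575
Picture frame (8x10) $14.46: all other goods → 3.25% + 3% local = 6.25% → $0.90375
Phone case $27.58: all other goods → 3.25% + 3% local = 6.25% → $1.72375
Extension cord $18.30: all other goods → 3.25% + 3% local = 6.25% → $1.14375
Tablet $161.82: electronics → 5.5% + 0% local = 5.5% → $8.9001
Unrounded tax sum = $15.22885 → $15.23

$15.23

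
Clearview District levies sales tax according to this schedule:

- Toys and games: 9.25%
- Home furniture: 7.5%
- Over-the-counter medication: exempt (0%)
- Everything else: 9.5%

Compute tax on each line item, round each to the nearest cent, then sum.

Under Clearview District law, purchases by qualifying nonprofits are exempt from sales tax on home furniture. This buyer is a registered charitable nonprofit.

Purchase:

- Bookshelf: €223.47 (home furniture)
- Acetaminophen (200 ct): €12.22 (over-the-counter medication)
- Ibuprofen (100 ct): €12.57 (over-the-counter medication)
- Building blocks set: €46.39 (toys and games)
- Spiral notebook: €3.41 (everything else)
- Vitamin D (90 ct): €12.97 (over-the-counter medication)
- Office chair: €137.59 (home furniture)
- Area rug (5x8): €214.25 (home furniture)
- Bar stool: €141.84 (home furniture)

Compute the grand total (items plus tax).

Bookshelf €223.47: home furniture, buyer-exempt → 0% → €0.00
Acetaminophen (200 ct) €12.22: over-the-counter medication → 0% → €0.00
Ibuprofen (100 ct) €12.57: over-the-counter medication → 0% → €0.00
Building blocks set €46.39: toys and games → 9.25% → €4.29
Spiral notebook €3.41: everything else → 9.5% → €0.32
Vitamin D (90 ct) €12.97: over-the-counter medication → 0% → €0.00
Office chair €137.59: home furniture, buyer-exempt → 0% → €0.00
Area rug (5x8) €214.25: home furniture, buyer-exempt → 0% → €0.00
Bar stool €141.84: home furniture, buyer-exempt → 0% → €0.00
Subtotal = €804.71; tax = €4.61; total due = €809.32

€809.32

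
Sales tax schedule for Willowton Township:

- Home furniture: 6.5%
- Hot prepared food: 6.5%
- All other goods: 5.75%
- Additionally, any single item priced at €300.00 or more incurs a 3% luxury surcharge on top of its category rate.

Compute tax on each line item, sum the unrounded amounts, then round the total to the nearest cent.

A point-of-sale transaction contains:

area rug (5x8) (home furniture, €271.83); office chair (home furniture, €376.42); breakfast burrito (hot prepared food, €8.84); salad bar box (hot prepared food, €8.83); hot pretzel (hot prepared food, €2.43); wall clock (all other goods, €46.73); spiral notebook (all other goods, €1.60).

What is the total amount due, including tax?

€774.19

Area rug (5x8) €271.83: home furniture → 6.5% → €17.66895
Office chair €376.42: home furniture → 6.5% + 3% surcharge = 9.5% → €35.7599
Breakfast burrito €8.84: hot prepared food → 6.5% → €0.5746
Salad bar box €8.83: hot prepared food → 6.5% → €0.57395
Hot pretzel €2.43: hot prepared food → 6.5% → €0.15795
Wall clock €46.73: all other goods → 5.75% → €2.686975
Spiral notebook €1.60: all other goods → 5.75% → €0.092
Subtotal = €716.68; unrounded tax = €57.514325 → €57.51; total due = €774.19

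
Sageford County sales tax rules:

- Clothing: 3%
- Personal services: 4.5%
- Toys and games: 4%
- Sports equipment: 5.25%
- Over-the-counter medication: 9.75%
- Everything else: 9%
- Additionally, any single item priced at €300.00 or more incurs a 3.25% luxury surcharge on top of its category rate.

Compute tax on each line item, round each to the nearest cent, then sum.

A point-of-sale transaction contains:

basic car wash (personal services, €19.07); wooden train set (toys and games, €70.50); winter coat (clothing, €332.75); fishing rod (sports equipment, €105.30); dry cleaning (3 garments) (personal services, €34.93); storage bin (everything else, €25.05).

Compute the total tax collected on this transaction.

€33.83

Basic car wash €19.07: personal services → 4.5% → €0.86
Wooden train set €70.50: toys and games → 4% → €2.82
Winter coat €332.75: clothing → 3% + 3.25% surcharge = 6.25% → €20.80
Fishing rod €105.30: sports equipment → 5.25% → €5.53
Dry cleaning (3 garments) €34.93: personal services → 4.5% → €1.57
Storage bin €25.05: everything else → 9% → €2.25
Total tax = €0.86 + €2.82 + €20.80 + €5.53 + €1.57 + €2.25 = €33.83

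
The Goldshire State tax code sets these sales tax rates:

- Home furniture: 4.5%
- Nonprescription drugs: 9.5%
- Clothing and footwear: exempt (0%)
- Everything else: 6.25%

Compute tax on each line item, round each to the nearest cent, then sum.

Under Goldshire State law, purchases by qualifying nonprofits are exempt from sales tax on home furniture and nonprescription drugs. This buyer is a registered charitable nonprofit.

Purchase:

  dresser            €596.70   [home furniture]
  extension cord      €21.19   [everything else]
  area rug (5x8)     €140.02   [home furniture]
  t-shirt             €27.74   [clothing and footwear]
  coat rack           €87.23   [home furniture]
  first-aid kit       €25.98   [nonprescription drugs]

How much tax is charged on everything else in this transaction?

€1.32

Extension cord €21.19: everything else → 6.25% → €1.32
Tax on everything else = €1.32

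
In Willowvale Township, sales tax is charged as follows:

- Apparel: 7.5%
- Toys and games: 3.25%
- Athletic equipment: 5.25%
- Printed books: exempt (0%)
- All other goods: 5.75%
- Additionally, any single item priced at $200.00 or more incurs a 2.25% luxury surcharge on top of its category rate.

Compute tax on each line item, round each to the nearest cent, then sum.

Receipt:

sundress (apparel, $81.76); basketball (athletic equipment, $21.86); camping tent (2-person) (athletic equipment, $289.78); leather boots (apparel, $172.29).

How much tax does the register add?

$41.93

Sundress $81.76: apparel → 7.5% → $6.13
Basketball $21.86: athletic equipment → 5.25% → $1.15
Camping tent (2-person) $289.78: athletic equipment → 5.25% + 2.25% surcharge = 7.5% → $21.73
Leather boots $172.29: apparel → 7.5% → $12.92
Total tax = $6.13 + $1.15 + $21.73 + $12.92 = $41.93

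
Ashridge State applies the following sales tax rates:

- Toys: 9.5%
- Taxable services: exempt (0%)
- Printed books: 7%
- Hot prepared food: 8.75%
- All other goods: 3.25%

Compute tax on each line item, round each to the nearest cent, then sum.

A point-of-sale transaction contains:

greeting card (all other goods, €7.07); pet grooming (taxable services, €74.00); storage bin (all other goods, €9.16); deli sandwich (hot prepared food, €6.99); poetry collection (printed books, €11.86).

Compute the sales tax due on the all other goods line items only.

Greeting card €7.07: all other goods → 3.25% → €0.23
Storage bin €9.16: all other goods → 3.25% → €0.30
Tax on all other goods = €0.23 + €0.30 = €0.53

€0.53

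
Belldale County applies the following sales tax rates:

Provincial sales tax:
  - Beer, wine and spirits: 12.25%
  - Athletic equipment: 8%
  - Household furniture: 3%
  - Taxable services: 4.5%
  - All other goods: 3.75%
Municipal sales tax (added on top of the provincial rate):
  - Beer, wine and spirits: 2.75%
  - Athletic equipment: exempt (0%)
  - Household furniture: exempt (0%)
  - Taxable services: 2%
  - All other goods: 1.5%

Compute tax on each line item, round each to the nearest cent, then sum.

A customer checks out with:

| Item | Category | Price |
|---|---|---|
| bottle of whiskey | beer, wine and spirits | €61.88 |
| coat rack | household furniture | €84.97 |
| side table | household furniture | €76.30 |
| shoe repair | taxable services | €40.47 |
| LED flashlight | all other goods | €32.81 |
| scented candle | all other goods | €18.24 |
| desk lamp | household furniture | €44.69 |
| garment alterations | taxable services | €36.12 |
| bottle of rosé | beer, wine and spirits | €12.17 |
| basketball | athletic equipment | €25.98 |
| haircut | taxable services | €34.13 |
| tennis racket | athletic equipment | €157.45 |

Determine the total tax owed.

Bottle of whiskey €61.88: beer, wine and spirits → 12.25% + 2.75% municipal = 15% → €9.28
Coat rack €84.97: household furniture → 3% + 0% municipal = 3% → €2.55
Side table €76.30: household furniture → 3% + 0% municipal = 3% → €2.29
Shoe repair €40.47: taxable services → 4.5% + 2% municipal = 6.5% → €2.63
LED flashlight €32.81: all other goods → 3.75% + 1.5% municipal = 5.25% → €1.72
Scented candle €18.24: all other goods → 3.75% + 1.5% municipal = 5.25% → €0.96
Desk lamp €44.69: household furniture → 3% + 0% municipal = 3% → €1.34
Garment alterations €36.12: taxable services → 4.5% + 2% municipal = 6.5% → €2.35
Bottle of rosé €12.17: beer, wine and spirits → 12.25% + 2.75% municipal = 15% → €1.83
Basketball €25.98: athletic equipment → 8% + 0% municipal = 8% → €2.08
Haircut €34.13: taxable services → 4.5% + 2% municipal = 6.5% → €2.22
Tennis racket €157.45: athletic equipment → 8% + 0% municipal = 8% → €12.60
Total tax = €9.28 + €2.55 + €2.29 + €2.63 + €1.72 + €0.96 + €1.34 + €2.35 + €1.83 + €2.08 + €2.22 + €12.60 = €41.85

€41.85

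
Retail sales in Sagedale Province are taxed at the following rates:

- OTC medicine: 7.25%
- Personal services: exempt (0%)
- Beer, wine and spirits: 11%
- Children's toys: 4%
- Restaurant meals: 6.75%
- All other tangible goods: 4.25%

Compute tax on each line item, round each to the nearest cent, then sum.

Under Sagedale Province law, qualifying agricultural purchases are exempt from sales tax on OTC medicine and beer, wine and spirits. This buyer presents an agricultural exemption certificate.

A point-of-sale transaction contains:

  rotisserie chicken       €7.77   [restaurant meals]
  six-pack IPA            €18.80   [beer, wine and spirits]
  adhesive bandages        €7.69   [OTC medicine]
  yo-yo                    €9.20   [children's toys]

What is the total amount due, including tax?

€44.35

Rotisserie chicken €7.77: restaurant meals → 6.75% → €0.52
Six-pack IPA €18.80: beer, wine and spirits, buyer-exempt → 0% → €0.00
Adhesive bandages €7.69: OTC medicine, buyer-exempt → 0% → €0.00
Yo-yo €9.20: children's toys → 4% → €0.37
Subtotal = €43.46; tax = €0.89; total due = €44.35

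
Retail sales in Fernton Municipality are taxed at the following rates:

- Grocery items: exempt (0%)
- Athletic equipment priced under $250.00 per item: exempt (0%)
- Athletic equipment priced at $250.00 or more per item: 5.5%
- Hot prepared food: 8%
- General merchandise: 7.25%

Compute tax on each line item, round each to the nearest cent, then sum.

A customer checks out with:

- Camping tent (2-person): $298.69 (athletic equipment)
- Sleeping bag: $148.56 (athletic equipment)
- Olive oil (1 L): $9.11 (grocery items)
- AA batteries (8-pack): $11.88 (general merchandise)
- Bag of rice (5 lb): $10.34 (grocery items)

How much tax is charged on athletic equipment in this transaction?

Camping tent (2-person) $298.69: athletic equipment, $250.00 or more → 5.5% → $16.43
Sleeping bag $148.56: athletic equipment, under $250.00 → 0% → $0.00
Tax on athletic equipment = $16.43 + $0.00 = $16.43

$16.43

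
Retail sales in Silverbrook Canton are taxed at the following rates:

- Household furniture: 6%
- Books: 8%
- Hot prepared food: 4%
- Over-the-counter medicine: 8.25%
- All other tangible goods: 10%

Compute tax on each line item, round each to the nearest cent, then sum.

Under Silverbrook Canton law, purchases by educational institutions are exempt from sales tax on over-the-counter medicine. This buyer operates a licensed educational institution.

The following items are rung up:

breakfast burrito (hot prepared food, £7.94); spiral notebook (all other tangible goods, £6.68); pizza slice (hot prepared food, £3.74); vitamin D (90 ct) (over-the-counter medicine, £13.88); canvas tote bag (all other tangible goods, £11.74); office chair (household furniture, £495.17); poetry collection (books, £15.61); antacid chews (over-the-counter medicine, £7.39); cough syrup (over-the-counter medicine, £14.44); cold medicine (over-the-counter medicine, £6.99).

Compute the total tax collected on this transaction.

Breakfast burrito £7.94: hot prepared food → 4% → £0.32
Spiral notebook £6.68: all other tangible goods → 10% → £0.67
Pizza slice £3.74: hot prepared food → 4% → £0.15
Vitamin D (90 ct) £13.88: over-the-counter medicine, buyer-exempt → 0% → £0.00
Canvas tote bag £11.74: all other tangible goods → 10% → £1.17
Office chair £495.17: household furniture → 6% → £29.71
Poetry collection £15.61: books → 8% → £1.25
Antacid chews £7.39: over-the-counter medicine, buyer-exempt → 0% → £0.00
Cough syrup £14.44: over-the-counter medicine, buyer-exempt → 0% → £0.00
Cold medicine £6.99: over-the-counter medicine, buyer-exempt → 0% → £0.00
Total tax = £0.32 + £0.67 + £0.15 + £1.17 + £29.71 + £1.25 = £33.27

£33.27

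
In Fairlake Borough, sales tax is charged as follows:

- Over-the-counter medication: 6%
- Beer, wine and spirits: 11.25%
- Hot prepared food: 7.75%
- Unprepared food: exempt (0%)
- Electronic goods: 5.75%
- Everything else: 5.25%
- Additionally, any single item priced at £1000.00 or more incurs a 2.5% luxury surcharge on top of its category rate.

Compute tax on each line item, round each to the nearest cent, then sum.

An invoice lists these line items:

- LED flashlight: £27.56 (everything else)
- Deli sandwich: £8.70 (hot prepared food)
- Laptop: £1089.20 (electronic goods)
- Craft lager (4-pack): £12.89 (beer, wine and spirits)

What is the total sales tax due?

LED flashlight £27.56: everything else → 5.25% → £1.45
Deli sandwich £8.70: hot prepared food → 7.75% → £0.67
Laptop £1089.20: electronic goods → 5.75% + 2.5% surcharge = 8.25% → £89.86
Craft lager (4-pack) £12.89: beer, wine and spirits → 11.25% → £1.45
Total tax = £1.45 + £0.67 + £89.86 + £1.45 = £93.43

£93.43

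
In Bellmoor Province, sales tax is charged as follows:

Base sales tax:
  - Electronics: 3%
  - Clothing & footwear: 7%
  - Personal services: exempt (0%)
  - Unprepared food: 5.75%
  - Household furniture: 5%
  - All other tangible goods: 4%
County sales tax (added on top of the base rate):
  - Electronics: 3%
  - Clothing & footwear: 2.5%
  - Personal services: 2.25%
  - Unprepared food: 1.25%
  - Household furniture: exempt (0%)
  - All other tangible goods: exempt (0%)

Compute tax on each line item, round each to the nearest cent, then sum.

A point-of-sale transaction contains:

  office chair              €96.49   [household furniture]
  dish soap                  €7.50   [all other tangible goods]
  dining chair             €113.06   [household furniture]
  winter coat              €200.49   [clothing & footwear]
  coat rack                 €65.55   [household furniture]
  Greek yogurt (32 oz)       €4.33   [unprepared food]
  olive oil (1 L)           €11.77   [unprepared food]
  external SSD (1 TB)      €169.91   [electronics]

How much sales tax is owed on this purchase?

Office chair €96.49: household furniture → 5% + 0% county = 5% → €4.82
Dish soap €7.50: all other tangible goods → 4% + 0% county = 4% → €0.30
Dining chair €113.06: household furniture → 5% + 0% county = 5% → €5.65
Winter coat €200.49: clothing & footwear → 7% + 2.5% county = 9.5% → €19.05
Coat rack €65.55: household furniture → 5% + 0% county = 5% → €3.28
Greek yogurt (32 oz) €4.33: unprepared food → 5.75% + 1.25% county = 7% → €0.30
Olive oil (1 L) €11.77: unprepared food → 5.75% + 1.25% county = 7% → €0.82
External SSD (1 TB) €169.91: electronics → 3% + 3% county = 6% → €10.19
Total tax = €4.82 + €0.30 + €5.65 + €19.05 + €3.28 + €0.30 + €0.82 + €10.19 = €44.41

€44.41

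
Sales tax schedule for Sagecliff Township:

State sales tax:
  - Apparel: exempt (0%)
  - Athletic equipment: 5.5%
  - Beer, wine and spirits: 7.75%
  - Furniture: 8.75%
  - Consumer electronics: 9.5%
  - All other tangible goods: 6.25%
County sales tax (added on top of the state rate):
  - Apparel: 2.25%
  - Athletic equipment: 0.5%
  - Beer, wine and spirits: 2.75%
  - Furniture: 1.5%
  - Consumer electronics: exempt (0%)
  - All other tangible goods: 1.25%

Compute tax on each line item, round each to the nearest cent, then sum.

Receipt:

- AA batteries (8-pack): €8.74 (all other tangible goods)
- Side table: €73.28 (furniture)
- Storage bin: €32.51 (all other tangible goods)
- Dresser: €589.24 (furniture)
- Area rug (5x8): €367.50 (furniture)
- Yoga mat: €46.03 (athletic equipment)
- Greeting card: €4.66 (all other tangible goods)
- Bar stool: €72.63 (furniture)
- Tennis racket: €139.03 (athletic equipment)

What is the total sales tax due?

AA batteries (8-pack) €8.74: all other tangible goods → 6.25% + 1.25% county = 7.5% → €0.66
Side table €73.28: furniture → 8.75% + 1.5% county = 10.25% → €7.51
Storage bin €32.51: all other tangible goods → 6.25% + 1.25% county = 7.5% → €2.44
Dresser €589.24: furniture → 8.75% + 1.5% county = 10.25% → €60.40
Area rug (5x8) €367.50: furniture → 8.75% + 1.5% county = 10.25% → €37.67
Yoga mat €46.03: athletic equipment → 5.5% + 0.5% county = 6% → €2.76
Greeting card €4.66: all other tangible goods → 6.25% + 1.25% county = 7.5% → €0.35
Bar stool €72.63: furniture → 8.75% + 1.5% county = 10.25% → €7.44
Tennis racket €139.03: athletic equipment → 5.5% + 0.5% county = 6% → €8.34
Total tax = €0.66 + €7.51 + €2.44 + €60.40 + €37.67 + €2.76 + €0.35 + €7.44 + €8.34 = €127.57

€127.57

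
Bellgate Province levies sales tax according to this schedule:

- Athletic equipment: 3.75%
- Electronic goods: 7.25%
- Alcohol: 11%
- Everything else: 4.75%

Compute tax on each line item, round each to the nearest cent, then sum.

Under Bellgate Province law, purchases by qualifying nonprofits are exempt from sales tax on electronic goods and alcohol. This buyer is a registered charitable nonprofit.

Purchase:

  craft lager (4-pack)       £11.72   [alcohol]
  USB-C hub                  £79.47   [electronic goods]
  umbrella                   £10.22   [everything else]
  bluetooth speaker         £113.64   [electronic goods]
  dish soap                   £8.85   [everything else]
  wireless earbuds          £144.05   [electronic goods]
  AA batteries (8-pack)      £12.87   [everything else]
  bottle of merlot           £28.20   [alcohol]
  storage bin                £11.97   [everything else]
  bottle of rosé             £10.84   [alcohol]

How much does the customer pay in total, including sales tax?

£433.92

Craft lager (4-pack) £11.72: alcohol, buyer-exempt → 0% → £0.00
USB-C hub £79.47: electronic goods, buyer-exempt → 0% → £0.00
Umbrella £10.22: everything else → 4.75% → £0.49
Bluetooth speaker £113.64: electronic goods, buyer-exempt → 0% → £0.00
Dish soap £8.85: everything else → 4.75% → £0.42
Wireless earbuds £144.05: electronic goods, buyer-exempt → 0% → £0.00
AA batteries (8-pack) £12.87: everything else → 4.75% → £0.61
Bottle of merlot £28.20: alcohol, buyer-exempt → 0% → £0.00
Storage bin £11.97: everything else → 4.75% → £0.57
Bottle of rosé £10.84: alcohol, buyer-exempt → 0% → £0.00
Subtotal = £431.83; tax = £2.09; total due = £433.92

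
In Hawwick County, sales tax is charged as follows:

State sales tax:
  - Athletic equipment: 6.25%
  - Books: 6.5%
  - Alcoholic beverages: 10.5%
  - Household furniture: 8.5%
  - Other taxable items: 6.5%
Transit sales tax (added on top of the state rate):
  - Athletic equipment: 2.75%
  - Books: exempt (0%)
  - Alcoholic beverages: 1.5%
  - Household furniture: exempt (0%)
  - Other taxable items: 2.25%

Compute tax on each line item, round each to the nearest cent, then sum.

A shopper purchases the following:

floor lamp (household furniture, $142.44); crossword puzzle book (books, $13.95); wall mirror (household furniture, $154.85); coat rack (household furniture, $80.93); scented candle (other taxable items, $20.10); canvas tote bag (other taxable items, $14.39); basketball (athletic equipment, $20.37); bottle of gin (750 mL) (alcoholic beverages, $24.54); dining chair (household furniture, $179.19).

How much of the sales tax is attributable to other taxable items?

$3.02

Scented candle $20.10: other taxable items → 6.5% + 2.25% transit = 8.75% → $1.76
Canvas tote bag $14.39: other taxable items → 6.5% + 2.25% transit = 8.75% → $1.26
Tax on other taxable items = $1.76 + $1.26 = $3.02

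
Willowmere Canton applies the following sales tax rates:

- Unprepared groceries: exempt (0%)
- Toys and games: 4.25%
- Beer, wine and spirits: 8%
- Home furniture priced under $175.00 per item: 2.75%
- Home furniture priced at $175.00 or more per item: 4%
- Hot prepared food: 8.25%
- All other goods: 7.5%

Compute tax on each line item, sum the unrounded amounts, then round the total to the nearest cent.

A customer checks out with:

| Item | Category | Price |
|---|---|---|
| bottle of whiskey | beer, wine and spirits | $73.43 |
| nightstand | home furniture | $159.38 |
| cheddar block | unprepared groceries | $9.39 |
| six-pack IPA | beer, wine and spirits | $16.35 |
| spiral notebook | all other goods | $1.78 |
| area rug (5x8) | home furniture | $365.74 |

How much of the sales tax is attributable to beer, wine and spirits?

Bottle of whiskey $73.43: beer, wine and spirits → 8% → $5.8744
Six-pack IPA $16.35: beer, wine and spirits → 8% → $1.308
Tax on beer, wine and spirits: unrounded sum = $7.1824 → $7.18

$7.18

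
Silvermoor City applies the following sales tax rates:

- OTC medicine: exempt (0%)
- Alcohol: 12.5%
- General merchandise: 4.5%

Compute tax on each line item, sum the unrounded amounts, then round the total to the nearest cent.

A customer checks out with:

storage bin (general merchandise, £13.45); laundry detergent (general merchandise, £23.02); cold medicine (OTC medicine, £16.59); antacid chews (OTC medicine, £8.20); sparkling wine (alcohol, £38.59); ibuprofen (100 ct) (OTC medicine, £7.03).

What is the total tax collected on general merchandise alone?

Storage bin £13.45: general merchandise → 4.5% → £0.60525
Laundry detergent £23.02: general merchandise → 4.5% → £1.0359
Tax on general merchandise: unrounded sum = £1.64115 → £1.64

£1.64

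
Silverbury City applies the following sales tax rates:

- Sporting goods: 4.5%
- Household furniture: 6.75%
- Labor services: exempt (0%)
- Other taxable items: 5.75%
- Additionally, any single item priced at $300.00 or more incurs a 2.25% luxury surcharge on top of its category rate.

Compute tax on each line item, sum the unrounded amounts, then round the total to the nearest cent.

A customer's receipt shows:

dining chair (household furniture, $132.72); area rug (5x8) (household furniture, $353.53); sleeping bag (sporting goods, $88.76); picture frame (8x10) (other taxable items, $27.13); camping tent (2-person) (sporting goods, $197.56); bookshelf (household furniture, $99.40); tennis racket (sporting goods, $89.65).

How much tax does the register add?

$65.96

Dining chair $132.72: household furniture → 6.75% → $8.9586
Area rug (5x8) $353.53: household furniture → 6.75% + 2.25% surcharge = 9% → $31.8177
Sleeping bag $88.76: sporting goods → 4.5% → $3.9942
Picture frame (8x10) $27.13: other taxable items → 5.75% → $1.559975
Camping tent (2-person) $197.56: sporting goods → 4.5% → $8.8902
Bookshelf $99.40: household furniture → 6.75% → $6.7095
Tennis racket $89.65: sporting goods → 4.5% → $4.03425
Unrounded tax sum = $65.964425 → $65.96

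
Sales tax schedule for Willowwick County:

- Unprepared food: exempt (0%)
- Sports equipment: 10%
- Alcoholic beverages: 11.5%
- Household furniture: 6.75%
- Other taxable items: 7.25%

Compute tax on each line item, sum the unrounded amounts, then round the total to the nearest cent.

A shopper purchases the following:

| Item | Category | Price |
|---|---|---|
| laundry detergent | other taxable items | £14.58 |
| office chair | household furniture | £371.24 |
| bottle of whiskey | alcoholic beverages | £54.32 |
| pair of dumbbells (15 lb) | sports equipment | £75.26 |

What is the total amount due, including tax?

£555.29

Laundry detergent £14.58: other taxable items → 7.25% → £1.05705
Office chair £371.24: household furniture → 6.75% → £25.0587
Bottle of whiskey £54.32: alcoholic beverages → 11.5% → £6.2468
Pair of dumbbells (15 lb) £75.26: sports equipment → 10% → £7.526
Subtotal = £515.40; unrounded tax = £39.88855 → £39.89; total due = £555.29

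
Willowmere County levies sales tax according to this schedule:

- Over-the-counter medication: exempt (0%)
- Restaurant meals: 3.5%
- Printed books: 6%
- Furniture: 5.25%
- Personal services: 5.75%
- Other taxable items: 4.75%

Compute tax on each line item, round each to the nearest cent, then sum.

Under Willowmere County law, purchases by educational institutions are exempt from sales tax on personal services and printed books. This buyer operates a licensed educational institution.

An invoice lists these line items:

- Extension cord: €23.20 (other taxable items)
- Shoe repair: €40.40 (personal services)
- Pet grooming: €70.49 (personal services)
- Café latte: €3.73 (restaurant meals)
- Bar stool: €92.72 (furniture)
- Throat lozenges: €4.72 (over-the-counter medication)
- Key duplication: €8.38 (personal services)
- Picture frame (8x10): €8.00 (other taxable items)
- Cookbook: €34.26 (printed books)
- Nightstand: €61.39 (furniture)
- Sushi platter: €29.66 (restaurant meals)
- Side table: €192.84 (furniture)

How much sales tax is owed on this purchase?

€20.86

Extension cord €23.20: other taxable items → 4.75% → €1.10
Shoe repair €40.40: personal services, buyer-exempt → 0% → €0.00
Pet grooming €70.49: personal services, buyer-exempt → 0% → €0.00
Café latte €3.73: restaurant meals → 3.5% → €0.13
Bar stool €92.72: furniture → 5.25% → €4.87
Throat lozenges €4.72: over-the-counter medication → 0% → €0.00
Key duplication €8.38: personal services, buyer-exempt → 0% → €0.00
Picture frame (8x10) €8.00: other taxable items → 4.75% → €0.38
Cookbook €34.26: printed books, buyer-exempt → 0% → €0.00
Nightstand €61.39: furniture → 5.25% → €3.22
Sushi platter €29.66: restaurant meals → 3.5% → €1.04
Side table €192.84: furniture → 5.25% → €10.12
Total tax = €1.10 + €0.13 + €4.87 + €0.38 + €3.22 + €1.04 + €10.12 = €20.86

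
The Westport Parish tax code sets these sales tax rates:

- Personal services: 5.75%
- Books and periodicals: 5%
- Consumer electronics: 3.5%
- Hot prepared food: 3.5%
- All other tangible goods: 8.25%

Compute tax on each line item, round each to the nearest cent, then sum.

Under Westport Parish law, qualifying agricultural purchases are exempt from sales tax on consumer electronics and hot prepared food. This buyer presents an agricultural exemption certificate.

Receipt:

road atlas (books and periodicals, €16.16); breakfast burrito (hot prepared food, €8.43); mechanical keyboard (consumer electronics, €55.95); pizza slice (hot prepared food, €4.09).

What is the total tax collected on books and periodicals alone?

€0.81

Road atlas €16.16: books and periodicals → 5% → €0.81
Tax on books and periodicals = €0.81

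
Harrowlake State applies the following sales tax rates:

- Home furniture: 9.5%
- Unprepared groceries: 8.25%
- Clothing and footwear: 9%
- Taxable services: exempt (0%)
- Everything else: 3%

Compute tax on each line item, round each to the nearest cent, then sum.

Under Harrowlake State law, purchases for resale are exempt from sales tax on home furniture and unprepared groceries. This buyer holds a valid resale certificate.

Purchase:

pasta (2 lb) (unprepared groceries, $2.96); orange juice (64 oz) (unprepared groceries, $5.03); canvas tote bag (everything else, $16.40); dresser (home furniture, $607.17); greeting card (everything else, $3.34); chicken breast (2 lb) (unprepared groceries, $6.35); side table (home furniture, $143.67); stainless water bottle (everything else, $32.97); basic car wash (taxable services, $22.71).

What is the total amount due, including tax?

$842.18

Pasta (2 lb) $2.96: unprepared groceries, buyer-exempt → 0% → $0.00
Orange juice (64 oz) $5.03: unprepared groceries, buyer-exempt → 0% → $0.00
Canvas tote bag $16.40: everything else → 3% → $0.49
Dresser $607.17: home furniture, buyer-exempt → 0% → $0.00
Greeting card $3.34: everything else → 3% → $0.10
Chicken breast (2 lb) $6.35: unprepared groceries, buyer-exempt → 0% → $0.00
Side table $143.67: home furniture, buyer-exempt → 0% → $0.00
Stainless water bottle $32.97: everything else → 3% → $0.99
Basic car wash $22.71: taxable services → 0% → $0.00
Subtotal = $840.60; tax = $1.58; total due = $842.18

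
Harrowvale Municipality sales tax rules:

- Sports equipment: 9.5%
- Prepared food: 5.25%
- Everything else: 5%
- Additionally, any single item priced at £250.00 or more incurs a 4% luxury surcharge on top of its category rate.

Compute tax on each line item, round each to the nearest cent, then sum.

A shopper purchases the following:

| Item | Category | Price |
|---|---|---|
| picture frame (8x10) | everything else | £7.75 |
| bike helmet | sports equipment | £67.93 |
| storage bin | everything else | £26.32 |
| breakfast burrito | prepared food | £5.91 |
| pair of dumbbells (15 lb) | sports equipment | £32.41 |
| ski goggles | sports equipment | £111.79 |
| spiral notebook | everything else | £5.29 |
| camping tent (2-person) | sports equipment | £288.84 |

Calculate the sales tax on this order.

£61.42

Picture frame (8x10) £7.75: everything else → 5% → £0.39
Bike helmet £67.93: sports equipment → 9.5% → £6.45
Storage bin £26.32: everything else → 5% → £1.32
Breakfast burrito £5.91: prepared food → 5.25% → £0.31
Pair of dumbbells (15 lb) £32.41: sports equipment → 9.5% → £3.08
Ski goggles £111.79: sports equipment → 9.5% → £10.62
Spiral notebook £5.29: everything else → 5% → £0.26
Camping tent (2-person) £288.84: sports equipment → 9.5% + 4% surcharge = 13.5% → £38.99
Total tax = £0.39 + £6.45 + £1.32 + £0.31 + £3.08 + £10.62 + £0.26 + £38.99 = £61.42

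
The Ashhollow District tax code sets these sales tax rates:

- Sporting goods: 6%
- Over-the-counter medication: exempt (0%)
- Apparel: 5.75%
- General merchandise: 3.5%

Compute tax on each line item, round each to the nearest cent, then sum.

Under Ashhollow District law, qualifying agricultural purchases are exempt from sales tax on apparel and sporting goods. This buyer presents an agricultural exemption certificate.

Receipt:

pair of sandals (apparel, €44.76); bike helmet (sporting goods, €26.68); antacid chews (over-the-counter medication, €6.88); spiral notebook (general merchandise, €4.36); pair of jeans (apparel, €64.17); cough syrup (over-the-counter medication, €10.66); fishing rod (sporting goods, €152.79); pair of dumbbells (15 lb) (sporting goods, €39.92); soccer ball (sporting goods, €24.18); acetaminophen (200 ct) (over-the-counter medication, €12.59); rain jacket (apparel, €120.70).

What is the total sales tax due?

Pair of sandals €44.76: apparel, buyer-exempt → 0% → €0.00
Bike helmet €26.68: sporting goods, buyer-exempt → 0% → €0.00
Antacid chews €6.88: over-the-counter medication → 0% → €0.00
Spiral notebook €4.36: general merchandise → 3.5% → €0.15
Pair of jeans €64.17: apparel, buyer-exempt → 0% → €0.00
Cough syrup €10.66: over-the-counter medication → 0% → €0.00
Fishing rod €152.79: sporting goods, buyer-exempt → 0% → €0.00
Pair of dumbbells (15 lb) €39.92: sporting goods, buyer-exempt → 0% → €0.00
Soccer ball €24.18: sporting goods, buyer-exempt → 0% → €0.00
Acetaminophen (200 ct) €12.59: over-the-counter medication → 0% → €0.00
Rain jacket €120.70: apparel, buyer-exempt → 0% → €0.00
Total tax = €0.15

€0.15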